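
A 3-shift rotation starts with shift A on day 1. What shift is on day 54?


Shift C

Shifts: A, B, C
Start: A (index 0)
Day 54: (0 + 54 - 1) mod 3
= 53 mod 3
= 2
Index 2 → shift C


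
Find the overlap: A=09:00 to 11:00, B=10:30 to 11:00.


30 minutes

Meeting A: 540-660 (in minutes from midnight)
Meeting B: 630-660
Overlap start = max(540, 630) = 630
Overlap end = min(660, 660) = 660
Overlap = max(0, 660 - 630) = 30 min


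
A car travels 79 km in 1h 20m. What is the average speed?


Distance: 79 km
Time: 1h 20m = 80 min = 80/60 = 4/3 hours
Speed = 79 ÷ (4/3) = 79 × 3 / 4 = 237/4 ≈ 59.3 km/h

59.3 km/h


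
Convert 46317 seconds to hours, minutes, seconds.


Hours: 46317 ÷ 3600 = 12 remainder 3117
Minutes: 3117 ÷ 60 = 51 remainder 57
Seconds: 57

12h 51m 57s


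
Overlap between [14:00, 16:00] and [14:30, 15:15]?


Meeting A: 840-960 (in minutes from midnight)
Meeting B: 870-915
Overlap start = max(840, 870) = 870
Overlap end = min(960, 915) = 915
Overlap = max(0, 915 - 870) = 45 min

45 minutes


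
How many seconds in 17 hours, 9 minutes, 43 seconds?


Hours: 17 × 3600 = 61200
Minutes: 9 × 60 = 540
Seconds: 43
Total = 61200 + 540 + 43 = 61783

61783 seconds


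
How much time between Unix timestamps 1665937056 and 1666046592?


Difference = 1666046592 - 1665937056 = 109536 seconds
In hours: 109536 / 3600 ≈ 30.4
In days: 109536 / 86400 ≈ 1.27

109536 seconds (30.4 hours / 1.27 days)


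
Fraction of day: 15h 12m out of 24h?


Total minutes: 15×60 + 12 = 912
Day = 24×60 = 1440 minutes
Fraction = 912/1440 ≈ 0.6333
As a percentage: 912/1440 × 100 ≈ 63.33%

0.6333 (63.33%)


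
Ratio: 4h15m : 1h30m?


17:6 (2.83)

Duration 1: 255 minutes
Duration 2: 90 minutes
Ratio = 255:90
GCD = 15
Simplified = 17:6
As a decimal: 17/6 ≈ 2.83


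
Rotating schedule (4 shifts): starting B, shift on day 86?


Shift C

Shifts: A, B, C, D
Start: B (index 1)
Day 86: (1 + 86 - 1) mod 4
= 86 mod 4
= 2
Index 2 → shift C


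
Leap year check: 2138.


No

Rules: divisible by 4 AND (not by 100 OR by 400)
2138 ÷ 4 = 534 remainder 2 → not divisible by 4
Not divisible by 4 → not a leap year


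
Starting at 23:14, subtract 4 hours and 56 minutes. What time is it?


18:18

Start: 1394 minutes from midnight
Subtract: 296 minutes
Remaining: 1394 - 296 = 1098
Hours: 18, Minutes: 18


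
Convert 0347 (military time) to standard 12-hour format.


3:47 AM

Hour: 3
3 < 12 → AM


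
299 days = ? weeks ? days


Weeks: 299 ÷ 7 = 42 remainder 5

42 weeks 5 days


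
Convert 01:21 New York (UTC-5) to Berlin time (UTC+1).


Time difference = UTC+1 - UTC-5 = +6 hours
New hour = (1 + 6) mod 24
= 7 mod 24 = 7
Minutes unchanged → 07:21

07:21


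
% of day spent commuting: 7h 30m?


Time: 450 minutes
Day: 1440 minutes
Percentage = (450/1440) × 100 ≈ 31.3%

31.3%


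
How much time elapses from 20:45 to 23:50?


End time in minutes: 23×60 + 50 = 1430
Start time in minutes: 20×60 + 45 = 1245
Difference = 1430 - 1245 = 185 minutes
= 3 hours 5 minutes

3h 5m


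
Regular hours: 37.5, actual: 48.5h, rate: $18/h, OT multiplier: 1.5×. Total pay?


Regular: 37.5h × $18 = $675.00
Overtime: 48.5 - 37.5 = 11.0h
OT pay: 11.0h × $18 × 1.5 = $297.00
Total = $675.00 + $297.00 = $972.00

$972.00


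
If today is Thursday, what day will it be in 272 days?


Wednesday

Start: Thursday (index 3)
(3 + 272) mod 7
= 275 mod 7
= 2
Index 2 → Wednesday


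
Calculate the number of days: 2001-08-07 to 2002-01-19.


165 days

From August 7, 2001 to January 19, 2002
Rest of August 2001: 31 - 7 = 24
Full months: September 30, October 31, November 30, December 31
Days into January 2002: 19
Total = 24 + 30 + 31 + 30 + 31 + 19 = 165 days


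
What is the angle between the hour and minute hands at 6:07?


Hour hand = 6×30 + 7×0.5 = 183.5°
Minute hand = 7×6 = 42°
Difference = |183.5 - 42| = 141.5°

141.5°


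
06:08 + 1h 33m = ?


07:41

Start: 368 minutes from midnight
Add: 93 minutes
Total: 461 minutes
Hours: 461 ÷ 60 = 7 remainder 41


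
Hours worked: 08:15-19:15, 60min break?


10h 0m (600 minutes)

Total time = (19×60+15) - (8×60+15)
= 1155 - 495 = 660 min
Minus break: 660 - 60 = 600 min
= 10h 0m


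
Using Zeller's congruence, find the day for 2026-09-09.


Zeller's congruence:
q=9, m=9, k=26, j=20
h = (9 + ⌊13×10/5⌋ + 26 + ⌊26/4⌋ + ⌊20/4⌋ - 2×20) mod 7
= (9 + 26 + 26 + 6 + 5 - 40) mod 7
= 32 mod 7 = 4
h=4 → Wednesday

Wednesday


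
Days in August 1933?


31 days

Month: August (month 8)
August has 31 days


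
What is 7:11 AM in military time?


Input: 7:11 AM
AM hour stays: 7

07:11


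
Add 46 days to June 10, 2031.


July 26, 2031

Start: June 10, 2031
Add 46 days
June 10 → July 1: 30 - 10 + 1 = 21 days (46 - 21 = 25 left)
July 1 + 25 = July 26, 2031


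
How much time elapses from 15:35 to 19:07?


3h 32m

End time in minutes: 19×60 + 7 = 1147
Start time in minutes: 15×60 + 35 = 935
Difference = 1147 - 935 = 212 minutes
= 3 hours 32 minutes


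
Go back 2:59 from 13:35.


10:36

Start: 815 minutes from midnight
Subtract: 179 minutes
Remaining: 815 - 179 = 636
Hours: 10, Minutes: 36


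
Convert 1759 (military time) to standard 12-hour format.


Hour: 17
17 - 12 = 5 → PM

5:59 PM


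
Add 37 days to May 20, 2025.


June 26, 2025

Start: May 20, 2025
Add 37 days
May 20 → June 1: 31 - 20 + 1 = 12 days (37 - 12 = 25 left)
June 1 + 25 = June 26, 2025


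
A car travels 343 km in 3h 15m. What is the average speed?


Distance: 343 km
Time: 3h 15m = 195 min = 195/60 = 13/4 hours
Speed = 343 ÷ (13/4) = 343 × 4 / 13 = 1372/13 ≈ 105.5 km/h

105.5 km/h


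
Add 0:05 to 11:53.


Start: 713 minutes from midnight
Add: 5 minutes
Total: 718 minutes
Hours: 718 ÷ 60 = 11 remainder 58

11:58


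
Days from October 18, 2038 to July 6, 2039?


From October 18, 2038 to July 6, 2039
Rest of October 2038: 31 - 18 = 13
Full months: November 30, December 31, January 31, February 2039 28, March 31, April 30, May 31, June 30
Days into July 2039: 6
Total = 13 + 30 + 31 + 31 + 28 + 31 + 30 + 31 + 30 + 6 = 261 days

261 days


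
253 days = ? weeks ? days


36 weeks 1 days

Weeks: 253 ÷ 7 = 36 remainder 1


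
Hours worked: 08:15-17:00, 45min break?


Total time = (17×60+0) - (8×60+15)
= 1020 - 495 = 525 min
Minus break: 525 - 45 = 480 min
= 8h 0m

8h 0m (480 minutes)


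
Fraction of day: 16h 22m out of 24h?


Total minutes: 16×60 + 22 = 982
Day = 24×60 = 1440 minutes
Fraction = 982/1440 ≈ 0.6819
As a percentage: 982/1440 × 100 ≈ 68.19%

0.6819 (68.19%)


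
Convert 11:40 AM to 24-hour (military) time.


Input: 11:40 AM
AM hour stays: 11

11:40


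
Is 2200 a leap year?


Rules: divisible by 4 AND (not by 100 OR by 400)
2200 ÷ 4 = 550 exactly → divisible by 4
2200 ÷ 100 = 22 exactly → divisible by 100
2200 ÷ 400 = 5 remainder 200 → not divisible by 400
Divisible by 100 but not by 400 → not a leap year

No


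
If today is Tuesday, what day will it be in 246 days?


Start: Tuesday (index 1)
(1 + 246) mod 7
= 247 mod 7
= 2
Index 2 → Wednesday

Wednesday


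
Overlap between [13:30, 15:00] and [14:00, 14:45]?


45 minutes

Meeting A: 810-900 (in minutes from midnight)
Meeting B: 840-885
Overlap start = max(810, 840) = 840
Overlap end = min(900, 885) = 885
Overlap = max(0, 885 - 840) = 45 min


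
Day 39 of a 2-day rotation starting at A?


Shifts: A, B
Start: A (index 0)
Day 39: (0 + 39 - 1) mod 2
= 38 mod 2
= 0
Index 0 → shift A

Shift A


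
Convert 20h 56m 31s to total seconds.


75391 seconds

Hours: 20 × 3600 = 72000
Minutes: 56 × 60 = 3360
Seconds: 31
Total = 72000 + 3360 + 31 = 75391


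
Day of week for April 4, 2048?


Saturday

Zeller's congruence:
q=4, m=4, k=48, j=20
h = (4 + ⌊13×5/5⌋ + 48 + ⌊48/4⌋ + ⌊20/4⌋ - 2×20) mod 7
= (4 + 13 + 48 + 12 + 5 - 40) mod 7
= 42 mod 7 = 0
h=0 → Saturday


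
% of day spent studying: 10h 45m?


Time: 645 minutes
Day: 1440 minutes
Percentage = (645/1440) × 100 ≈ 44.8%

44.8%


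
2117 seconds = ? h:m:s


Hours: 2117 ÷ 3600 = 0 remainder 2117
Minutes: 2117 ÷ 60 = 35 remainder 17
Seconds: 17

0h 35m 17s


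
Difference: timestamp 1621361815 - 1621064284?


Difference = 1621361815 - 1621064284 = 297531 seconds
In hours: 297531 / 3600 ≈ 82.6
In days: 297531 / 86400 ≈ 3.44

297531 seconds (82.6 hours / 3.44 days)


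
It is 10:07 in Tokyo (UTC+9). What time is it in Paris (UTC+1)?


02:07

Time difference = UTC+1 - UTC+9 = -8 hours
New hour = (10 -8) mod 24
= 2 mod 24 = 2
Minutes unchanged → 02:07


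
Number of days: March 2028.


Month: March (month 3)
March has 31 days

31 days


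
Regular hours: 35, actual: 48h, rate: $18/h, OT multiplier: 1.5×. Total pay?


Regular: 35h × $18 = $630.00
Overtime: 48 - 35 = 13h
OT pay: 13h × $18 × 1.5 = $351.00
Total = $630.00 + $351.00 = $981.00

$981.00


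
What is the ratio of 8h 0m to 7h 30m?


Duration 1: 480 minutes
Duration 2: 450 minutes
Ratio = 480:450
GCD = 30
Simplified = 16:15
As a decimal: 16/15 ≈ 1.07

16:15 (1.07)


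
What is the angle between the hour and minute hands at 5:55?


Hour hand = 5×30 + 55×0.5 = 177.5°
Minute hand = 55×6 = 330°
Difference = |177.5 - 330| = 152.5°

152.5°


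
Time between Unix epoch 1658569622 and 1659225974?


Difference = 1659225974 - 1658569622 = 656352 seconds
In hours: 656352 / 3600 ≈ 182.3
In days: 656352 / 86400 ≈ 7.60

656352 seconds (182.3 hours / 7.60 days)


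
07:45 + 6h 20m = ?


14:05

Start: 465 minutes from midnight
Add: 380 minutes
Total: 845 minutes
Hours: 845 ÷ 60 = 14 remainder 5


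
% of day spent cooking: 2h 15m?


9.4%

Time: 135 minutes
Day: 1440 minutes
Percentage = (135/1440) × 100 ≈ 9.4%


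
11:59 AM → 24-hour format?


Input: 11:59 AM
AM hour stays: 11

11:59


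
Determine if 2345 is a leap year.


Rules: divisible by 4 AND (not by 100 OR by 400)
2345 ÷ 4 = 586 remainder 1 → not divisible by 4
Not divisible by 4 → not a leap year

No


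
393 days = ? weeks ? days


56 weeks 1 days

Weeks: 393 ÷ 7 = 56 remainder 1


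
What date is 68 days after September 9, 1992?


Start: September 9, 1992
Add 68 days
September 9 → October 1: 30 - 9 + 1 = 22 days (68 - 22 = 46 left)
October 1 → November 1: 31 - 1 + 1 = 31 days (46 - 31 = 15 left)
November 1 + 15 = November 16, 1992

November 16, 1992


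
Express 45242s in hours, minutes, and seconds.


Hours: 45242 ÷ 3600 = 12 remainder 2042
Minutes: 2042 ÷ 60 = 34 remainder 2
Seconds: 2

12h 34m 2s


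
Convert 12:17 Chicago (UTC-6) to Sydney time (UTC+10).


04:17 (next day)

Time difference = UTC+10 - UTC-6 = +16 hours
New hour = (12 + 16) mod 24
= 28 mod 24 = 4
Minutes unchanged → 04:17; 28 ≥ 24 → next day


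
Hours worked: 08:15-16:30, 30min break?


Total time = (16×60+30) - (8×60+15)
= 990 - 495 = 495 min
Minus break: 495 - 30 = 465 min
= 7h 45m

7h 45m (465 minutes)


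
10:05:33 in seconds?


36333 seconds

Hours: 10 × 3600 = 36000
Minutes: 5 × 60 = 300
Seconds: 33
Total = 36000 + 300 + 33 = 36333


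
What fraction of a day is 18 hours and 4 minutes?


0.7528 (75.28%)

Total minutes: 18×60 + 4 = 1084
Day = 24×60 = 1440 minutes
Fraction = 1084/1440 ≈ 0.7528
As a percentage: 1084/1440 × 100 ≈ 75.28%


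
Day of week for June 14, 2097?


Friday

Zeller's congruence:
q=14, m=6, k=97, j=20
h = (14 + ⌊13×7/5⌋ + 97 + ⌊97/4⌋ + ⌊20/4⌋ - 2×20) mod 7
= (14 + 18 + 97 + 24 + 5 - 40) mod 7
= 118 mod 7 = 6
h=6 → Friday


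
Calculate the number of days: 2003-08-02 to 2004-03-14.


From August 2, 2003 to March 14, 2004
Rest of August 2003: 31 - 2 = 29
Full months: September 30, October 31, November 30, December 31, January 31, February 2004 29
Days into March 2004: 14
Total = 29 + 30 + 31 + 30 + 31 + 31 + 29 + 14 = 225 days

225 days


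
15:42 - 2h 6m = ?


13:36

Start: 942 minutes from midnight
Subtract: 126 minutes
Remaining: 942 - 126 = 816
Hours: 13, Minutes: 36


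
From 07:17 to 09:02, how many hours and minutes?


End time in minutes: 9×60 + 2 = 542
Start time in minutes: 7×60 + 17 = 437
Difference = 542 - 437 = 105 minutes
= 1 hours 45 minutes

1h 45m


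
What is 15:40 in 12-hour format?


3:40 PM

Hour: 15
15 - 12 = 3 → PM


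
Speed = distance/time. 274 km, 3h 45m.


Distance: 274 km
Time: 3h 45m = 225 min = 225/60 = 15/4 hours
Speed = 274 ÷ (15/4) = 274 × 4 / 15 = 1096/15 ≈ 73.1 km/h

73.1 km/h


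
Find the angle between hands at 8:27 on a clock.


Hour hand = 8×30 + 27×0.5 = 253.5°
Minute hand = 27×6 = 162°
Difference = |253.5 - 162| = 91.5°

91.5°


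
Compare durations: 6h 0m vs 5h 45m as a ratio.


Duration 1: 360 minutes
Duration 2: 345 minutes
Ratio = 360:345
GCD = 15
Simplified = 24:23
As a decimal: 24/23 ≈ 1.04

24:23 (1.04)


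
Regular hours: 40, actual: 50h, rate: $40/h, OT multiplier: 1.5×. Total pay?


$2200.00

Regular: 40h × $40 = $1600.00
Overtime: 50 - 40 = 10h
OT pay: 10h × $40 × 1.5 = $600.00
Total = $1600.00 + $600.00 = $2200.00


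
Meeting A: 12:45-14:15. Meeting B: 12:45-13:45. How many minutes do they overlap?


Meeting A: 765-855 (in minutes from midnight)
Meeting B: 765-825
Overlap start = max(765, 765) = 765
Overlap end = min(855, 825) = 825
Overlap = max(0, 825 - 765) = 60 min

60 minutes


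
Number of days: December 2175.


Month: December (month 12)
December has 31 days

31 days


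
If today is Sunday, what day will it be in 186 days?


Start: Sunday (index 6)
(6 + 186) mod 7
= 192 mod 7
= 3
Index 3 → Thursday

Thursday


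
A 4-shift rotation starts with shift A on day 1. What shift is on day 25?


Shift A

Shifts: A, B, C, D
Start: A (index 0)
Day 25: (0 + 25 - 1) mod 4
= 24 mod 4
= 0
Index 0 → shift A


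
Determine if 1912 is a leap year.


Rules: divisible by 4 AND (not by 100 OR by 400)
1912 ÷ 4 = 478 exactly → divisible by 4
1912 ÷ 100 = 19 remainder 12 → not divisible by 100
Divisible by 4 but not by 100 → leap year

Yes


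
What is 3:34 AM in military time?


Input: 3:34 AM
AM hour stays: 3

03:34


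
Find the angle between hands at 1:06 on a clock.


Hour hand = 1×30 + 6×0.5 = 33.0°
Minute hand = 6×6 = 36°
Difference = |33.0 - 36| = 3.0°

3.0°


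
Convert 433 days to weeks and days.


61 weeks 6 days

Weeks: 433 ÷ 7 = 61 remainder 6


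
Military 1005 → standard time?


10:05 AM

Hour: 10
10 < 12 → AM


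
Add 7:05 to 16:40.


Start: 1000 minutes from midnight
Add: 425 minutes
Total: 1425 minutes
Hours: 1425 ÷ 60 = 23 remainder 45

23:45


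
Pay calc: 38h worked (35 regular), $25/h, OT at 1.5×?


Regular: 35h × $25 = $875.00
Overtime: 38 - 35 = 3h
OT pay: 3h × $25 × 1.5 = $112.50
Total = $875.00 + $112.50 = $987.50

$987.50


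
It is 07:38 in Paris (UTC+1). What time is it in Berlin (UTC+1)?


07:38

Time difference = UTC+1 - UTC+1 = +0 hours
New hour = (7 + 0) mod 24
= 7 mod 24 = 7
Minutes unchanged → 07:38


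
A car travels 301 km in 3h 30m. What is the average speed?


86.0 km/h

Distance: 301 km
Time: 3h 30m = 210 min = 210/60 = 7/2 hours
Speed = 301 ÷ (7/2) = 301 × 2 / 7 = 602/7 = 86.0 km/h


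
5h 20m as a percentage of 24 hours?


0.2222 (22.22%)

Total minutes: 5×60 + 20 = 320
Day = 24×60 = 1440 minutes
Fraction = 320/1440 ≈ 0.2222
As a percentage: 320/1440 × 100 ≈ 22.22%


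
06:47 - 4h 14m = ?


02:33

Start: 407 minutes from midnight
Subtract: 254 minutes
Remaining: 407 - 254 = 153
Hours: 2, Minutes: 33


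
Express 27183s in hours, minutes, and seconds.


Hours: 27183 ÷ 3600 = 7 remainder 1983
Minutes: 1983 ÷ 60 = 33 remainder 3
Seconds: 3

7h 33m 3s


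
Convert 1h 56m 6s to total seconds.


Hours: 1 × 3600 = 3600
Minutes: 56 × 60 = 3360
Seconds: 6
Total = 3600 + 3360 + 6 = 6966

6966 seconds


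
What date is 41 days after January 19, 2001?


Start: January 19, 2001
Add 41 days
January 19 → February 1: 31 - 19 + 1 = 13 days (41 - 13 = 28 left)
February 1 → March 1: 28 - 1 + 1 = 28 days (28 - 28 = 0 left)
Land exactly on March 1, 2001

March 1, 2001


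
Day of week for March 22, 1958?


Zeller's congruence:
q=22, m=3, k=58, j=19
h = (22 + ⌊13×4/5⌋ + 58 + ⌊58/4⌋ + ⌊19/4⌋ - 2×19) mod 7
= (22 + 10 + 58 + 14 + 4 - 38) mod 7
= 70 mod 7 = 0
h=0 → Saturday

Saturday


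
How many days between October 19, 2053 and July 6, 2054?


260 days

From October 19, 2053 to July 6, 2054
Rest of October 2053: 31 - 19 = 12
Full months: November 30, December 31, January 31, February 2054 28, March 31, April 30, May 31, June 30
Days into July 2054: 6
Total = 12 + 30 + 31 + 31 + 28 + 31 + 30 + 31 + 30 + 6 = 260 days


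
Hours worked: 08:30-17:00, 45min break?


7h 45m (465 minutes)

Total time = (17×60+0) - (8×60+30)
= 1020 - 510 = 510 min
Minus break: 510 - 45 = 465 min
= 7h 45m


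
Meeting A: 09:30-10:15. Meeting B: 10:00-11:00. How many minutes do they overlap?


15 minutes

Meeting A: 570-615 (in minutes from midnight)
Meeting B: 600-660
Overlap start = max(570, 600) = 600
Overlap end = min(615, 660) = 615
Overlap = max(0, 615 - 600) = 15 min


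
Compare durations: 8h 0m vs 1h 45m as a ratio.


Duration 1: 480 minutes
Duration 2: 105 minutes
Ratio = 480:105
GCD = 15
Simplified = 32:7
As a decimal: 32/7 ≈ 4.57

32:7 (4.57)


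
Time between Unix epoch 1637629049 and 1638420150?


Difference = 1638420150 - 1637629049 = 791101 seconds
In hours: 791101 / 3600 ≈ 219.8
In days: 791101 / 86400 ≈ 9.16

791101 seconds (219.8 hours / 9.16 days)


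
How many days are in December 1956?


Month: December (month 12)
December has 31 days

31 days


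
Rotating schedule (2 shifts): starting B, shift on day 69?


Shift B

Shifts: A, B
Start: B (index 1)
Day 69: (1 + 69 - 1) mod 2
= 69 mod 2
= 1
Index 1 → shift B


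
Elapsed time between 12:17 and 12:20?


End time in minutes: 12×60 + 20 = 740
Start time in minutes: 12×60 + 17 = 737
Difference = 740 - 737 = 3 minutes
= 0 hours 3 minutes

0h 3m


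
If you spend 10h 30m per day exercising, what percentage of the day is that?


43.8%

Time: 630 minutes
Day: 1440 minutes
Percentage = (630/1440) × 100 ≈ 43.8%


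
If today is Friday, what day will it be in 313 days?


Wednesday

Start: Friday (index 4)
(4 + 313) mod 7
= 317 mod 7
= 2
Index 2 → Wednesday


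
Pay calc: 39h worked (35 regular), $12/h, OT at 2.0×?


$516.00

Regular: 35h × $12 = $420.00
Overtime: 39 - 35 = 4h
OT pay: 4h × $12 × 2.0 = $96.00
Total = $420.00 + $96.00 = $516.00


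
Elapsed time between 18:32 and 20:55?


End time in minutes: 20×60 + 55 = 1255
Start time in minutes: 18×60 + 32 = 1112
Difference = 1255 - 1112 = 143 minutes
= 2 hours 23 minutes

2h 23m


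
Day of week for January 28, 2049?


Zeller's congruence:
q=28, m=13, k=48, j=20
h = (28 + ⌊13×14/5⌋ + 48 + ⌊48/4⌋ + ⌊20/4⌋ - 2×20) mod 7
= (28 + 36 + 48 + 12 + 5 - 40) mod 7
= 89 mod 7 = 5
h=5 → Thursday

Thursday


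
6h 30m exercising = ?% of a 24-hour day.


27.1%

Time: 390 minutes
Day: 1440 minutes
Percentage = (390/1440) × 100 ≈ 27.1%


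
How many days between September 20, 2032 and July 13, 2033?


296 days

From September 20, 2032 to July 13, 2033
Rest of September 2032: 30 - 20 = 10
Full months: October 31, November 30, December 31, January 31, February 2033 28, March 31, April 30, May 31, June 30
Days into July 2033: 13
Total = 10 + 31 + 30 + 31 + 31 + 28 + 31 + 30 + 31 + 30 + 13 = 296 days


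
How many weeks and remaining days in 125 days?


Weeks: 125 ÷ 7 = 17 remainder 6

17 weeks 6 days


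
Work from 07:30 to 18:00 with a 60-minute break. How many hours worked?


9h 30m (570 minutes)

Total time = (18×60+0) - (7×60+30)
= 1080 - 450 = 630 min
Minus break: 630 - 60 = 570 min
= 9h 30m


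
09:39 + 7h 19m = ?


16:58

Start: 579 minutes from midnight
Add: 439 minutes
Total: 1018 minutes
Hours: 1018 ÷ 60 = 16 remainder 58


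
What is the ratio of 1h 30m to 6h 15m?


6:25 (0.24)

Duration 1: 90 minutes
Duration 2: 375 minutes
Ratio = 90:375
GCD = 15
Simplified = 6:25
As a decimal: 6/25 = 0.24


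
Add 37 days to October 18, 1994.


November 24, 1994

Start: October 18, 1994
Add 37 days
October 18 → November 1: 31 - 18 + 1 = 14 days (37 - 14 = 23 left)
November 1 + 23 = November 24, 1994


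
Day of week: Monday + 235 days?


Friday

Start: Monday (index 0)
(0 + 235) mod 7
= 235 mod 7
= 4
Index 4 → Friday


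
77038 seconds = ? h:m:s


21h 23m 58s

Hours: 77038 ÷ 3600 = 21 remainder 1438
Minutes: 1438 ÷ 60 = 23 remainder 58
Seconds: 58


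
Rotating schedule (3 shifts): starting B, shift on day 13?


Shift B

Shifts: A, B, C
Start: B (index 1)
Day 13: (1 + 13 - 1) mod 3
= 13 mod 3
= 1
Index 1 → shift B


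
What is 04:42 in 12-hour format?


Hour: 4
4 < 12 → AM

4:42 AM


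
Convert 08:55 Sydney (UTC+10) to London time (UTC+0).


Time difference = UTC+0 - UTC+10 = -10 hours
New hour = (8 -10) mod 24
= -2 mod 24 = 22
Minutes unchanged → 22:55; -2 < 0 → previous day

22:55 (previous day)


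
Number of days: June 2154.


30 days

Month: June (month 6)
June has 30 days


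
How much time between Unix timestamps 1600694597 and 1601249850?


Difference = 1601249850 - 1600694597 = 555253 seconds
In hours: 555253 / 3600 ≈ 154.2
In days: 555253 / 86400 ≈ 6.43

555253 seconds (154.2 hours / 6.43 days)


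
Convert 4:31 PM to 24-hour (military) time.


Input: 4:31 PM
PM: 4 + 12 = 16

16:31


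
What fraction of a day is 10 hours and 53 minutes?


Total minutes: 10×60 + 53 = 653
Day = 24×60 = 1440 minutes
Fraction = 653/1440 ≈ 0.4535
As a percentage: 653/1440 × 100 ≈ 45.35%

0.4535 (45.35%)


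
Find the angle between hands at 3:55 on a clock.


Hour hand = 3×30 + 55×0.5 = 117.5°
Minute hand = 55×6 = 330°
Difference = |117.5 - 330| = 212.5°
Since > 180°: 360 - 212.5 = 147.5°

147.5°


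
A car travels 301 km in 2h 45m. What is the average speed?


Distance: 301 km
Time: 2h 45m = 165 min = 165/60 = 11/4 hours
Speed = 301 ÷ (11/4) = 301 × 4 / 11 = 1204/11 ≈ 109.5 km/h

109.5 km/h


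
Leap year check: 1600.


Rules: divisible by 4 AND (not by 100 OR by 400)
1600 ÷ 4 = 400 exactly → divisible by 4
1600 ÷ 100 = 16 exactly → divisible by 100
1600 ÷ 400 = 4 exactly → divisible by 400
Divisible by 400 → leap year

Yes


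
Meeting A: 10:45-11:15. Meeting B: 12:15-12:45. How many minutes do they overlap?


Meeting A: 645-675 (in minutes from midnight)
Meeting B: 735-765
Overlap start = max(645, 735) = 735
Overlap end = min(675, 765) = 675
Overlap = max(0, 675 - 735) = 0 min

0 minutes


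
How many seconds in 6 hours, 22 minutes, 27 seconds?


22947 seconds

Hours: 6 × 3600 = 21600
Minutes: 22 × 60 = 1320
Seconds: 27
Total = 21600 + 1320 + 27 = 22947


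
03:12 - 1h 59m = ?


01:13

Start: 192 minutes from midnight
Subtract: 119 minutes
Remaining: 192 - 119 = 73
Hours: 1, Minutes: 13


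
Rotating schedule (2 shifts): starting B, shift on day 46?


Shifts: A, B
Start: B (index 1)
Day 46: (1 + 46 - 1) mod 2
= 46 mod 2
= 0
Index 0 → shift A

Shift A


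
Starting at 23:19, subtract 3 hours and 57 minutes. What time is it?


19:22

Start: 1399 minutes from midnight
Subtract: 237 minutes
Remaining: 1399 - 237 = 1162
Hours: 19, Minutes: 22


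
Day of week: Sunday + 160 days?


Saturday

Start: Sunday (index 6)
(6 + 160) mod 7
= 166 mod 7
= 5
Index 5 → Saturday


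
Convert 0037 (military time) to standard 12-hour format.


Hour: 0
0 → 12 AM (midnight)

12:37 AM


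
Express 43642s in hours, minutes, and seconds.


Hours: 43642 ÷ 3600 = 12 remainder 442
Minutes: 442 ÷ 60 = 7 remainder 22
Seconds: 22

12h 7m 22s


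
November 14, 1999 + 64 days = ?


Start: November 14, 1999
Add 64 days
November 14 → December 1: 30 - 14 + 1 = 17 days (64 - 17 = 47 left)
December 1 → January 1: 31 - 1 + 1 = 31 days (47 - 31 = 16 left)
January 1 + 16 = January 17, 2000

January 17, 2000


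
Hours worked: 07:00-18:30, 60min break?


10h 30m (630 minutes)

Total time = (18×60+30) - (7×60+0)
= 1110 - 420 = 690 min
Minus break: 690 - 60 = 630 min
= 10h 30m


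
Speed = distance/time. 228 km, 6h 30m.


Distance: 228 km
Time: 6h 30m = 390 min = 390/60 = 13/2 hours
Speed = 228 ÷ (13/2) = 228 × 2 / 13 = 456/13 ≈ 35.1 km/h

35.1 km/h


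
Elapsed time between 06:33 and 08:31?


End time in minutes: 8×60 + 31 = 511
Start time in minutes: 6×60 + 33 = 393
Difference = 511 - 393 = 118 minutes
= 1 hours 58 minutes

1h 58m


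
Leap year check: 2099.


Rules: divisible by 4 AND (not by 100 OR by 400)
2099 ÷ 4 = 524 remainder 3 → not divisible by 4
Not divisible by 4 → not a leap year

No


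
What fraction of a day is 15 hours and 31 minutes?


Total minutes: 15×60 + 31 = 931
Day = 24×60 = 1440 minutes
Fraction = 931/1440 ≈ 0.6465
As a percentage: 931/1440 × 100 ≈ 64.65%

0.6465 (64.65%)


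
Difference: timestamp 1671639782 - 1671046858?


Difference = 1671639782 - 1671046858 = 592924 seconds
In hours: 592924 / 3600 ≈ 164.7
In days: 592924 / 86400 ≈ 6.86

592924 seconds (164.7 hours / 6.86 days)


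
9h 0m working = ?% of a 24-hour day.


37.5%

Time: 540 minutes
Day: 1440 minutes
Percentage = (540/1440) × 100 = 37.5%


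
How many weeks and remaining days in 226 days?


Weeks: 226 ÷ 7 = 32 remainder 2

32 weeks 2 days


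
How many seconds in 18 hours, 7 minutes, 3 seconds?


65223 seconds

Hours: 18 × 3600 = 64800
Minutes: 7 × 60 = 420
Seconds: 3
Total = 64800 + 420 + 3 = 65223


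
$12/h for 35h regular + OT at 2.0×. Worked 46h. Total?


Regular: 35h × $12 = $420.00
Overtime: 46 - 35 = 11h
OT pay: 11h × $12 × 2.0 = $264.00
Total = $420.00 + $264.00 = $684.00

$684.00


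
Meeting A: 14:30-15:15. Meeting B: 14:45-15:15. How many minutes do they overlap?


Meeting A: 870-915 (in minutes from midnight)
Meeting B: 885-915
Overlap start = max(870, 885) = 885
Overlap end = min(915, 915) = 915
Overlap = max(0, 915 - 885) = 30 min

30 minutes


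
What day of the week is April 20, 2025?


Sunday

Zeller's congruence:
q=20, m=4, k=25, j=20
h = (20 + ⌊13×5/5⌋ + 25 + ⌊25/4⌋ + ⌊20/4⌋ - 2×20) mod 7
= (20 + 13 + 25 + 6 + 5 - 40) mod 7
= 29 mod 7 = 1
h=1 → Sunday


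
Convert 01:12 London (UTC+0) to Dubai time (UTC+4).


05:12

Time difference = UTC+4 - UTC+0 = +4 hours
New hour = (1 + 4) mod 24
= 5 mod 24 = 5
Minutes unchanged → 05:12


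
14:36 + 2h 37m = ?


Start: 876 minutes from midnight
Add: 157 minutes
Total: 1033 minutes
Hours: 1033 ÷ 60 = 17 remainder 13

17:13


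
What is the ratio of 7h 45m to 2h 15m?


31:9 (3.44)

Duration 1: 465 minutes
Duration 2: 135 minutes
Ratio = 465:135
GCD = 15
Simplified = 31:9
As a decimal: 31/9 ≈ 3.44


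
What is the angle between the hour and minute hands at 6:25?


Hour hand = 6×30 + 25×0.5 = 192.5°
Minute hand = 25×6 = 150°
Difference = |192.5 - 150| = 42.5°

42.5°


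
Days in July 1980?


Month: July (month 7)
July has 31 days

31 days


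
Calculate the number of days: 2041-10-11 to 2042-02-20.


From October 11, 2041 to February 20, 2042
Rest of October 2041: 31 - 11 = 20
Full months: November 30, December 31, January 31
Days into February 2042: 20
Total = 20 + 30 + 31 + 31 + 20 = 132 days

132 days


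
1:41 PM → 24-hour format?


13:41

Input: 1:41 PM
PM: 1 + 12 = 13


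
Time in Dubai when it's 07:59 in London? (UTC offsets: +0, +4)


Time difference = UTC+4 - UTC+0 = +4 hours
New hour = (7 + 4) mod 24
= 11 mod 24 = 11
Minutes unchanged → 11:59

11:59


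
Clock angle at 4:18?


21.0°

Hour hand = 4×30 + 18×0.5 = 129.0°
Minute hand = 18×6 = 108°
Difference = |129.0 - 108| = 21.0°


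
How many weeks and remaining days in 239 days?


34 weeks 1 days

Weeks: 239 ÷ 7 = 34 remainder 1


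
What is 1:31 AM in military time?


01:31

Input: 1:31 AM
AM hour stays: 1


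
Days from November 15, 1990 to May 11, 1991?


177 days

From November 15, 1990 to May 11, 1991
Rest of November 1990: 30 - 15 = 15
Full months: December 31, January 31, February 1991 28, March 31, April 30
Days into May 1991: 11
Total = 15 + 31 + 31 + 28 + 31 + 30 + 11 = 177 days


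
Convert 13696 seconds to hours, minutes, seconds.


3h 48m 16s

Hours: 13696 ÷ 3600 = 3 remainder 2896
Minutes: 2896 ÷ 60 = 48 remainder 16
Seconds: 16


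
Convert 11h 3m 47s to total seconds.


Hours: 11 × 3600 = 39600
Minutes: 3 × 60 = 180
Seconds: 47
Total = 39600 + 180 + 47 = 39827

39827 seconds


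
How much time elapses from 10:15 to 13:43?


3h 28m

End time in minutes: 13×60 + 43 = 823
Start time in minutes: 10×60 + 15 = 615
Difference = 823 - 615 = 208 minutes
= 3 hours 28 minutes


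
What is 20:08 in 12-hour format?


8:08 PM

Hour: 20
20 - 12 = 8 → PM


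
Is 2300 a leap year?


No

Rules: divisible by 4 AND (not by 100 OR by 400)
2300 ÷ 4 = 575 exactly → divisible by 4
2300 ÷ 100 = 23 exactly → divisible by 100
2300 ÷ 400 = 5 remainder 300 → not divisible by 400
Divisible by 100 but not by 400 → not a leap year


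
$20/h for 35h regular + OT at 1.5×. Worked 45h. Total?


Regular: 35h × $20 = $700.00
Overtime: 45 - 35 = 10h
OT pay: 10h × $20 × 1.5 = $300.00
Total = $700.00 + $300.00 = $1000.00

$1000.00


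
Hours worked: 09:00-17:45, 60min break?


7h 45m (465 minutes)

Total time = (17×60+45) - (9×60+0)
= 1065 - 540 = 525 min
Minus break: 525 - 60 = 465 min
= 7h 45m


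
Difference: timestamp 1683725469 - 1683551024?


Difference = 1683725469 - 1683551024 = 174445 seconds
In hours: 174445 / 3600 ≈ 48.5
In days: 174445 / 86400 ≈ 2.02

174445 seconds (48.5 hours / 2.02 days)


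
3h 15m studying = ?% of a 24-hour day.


13.5%

Time: 195 minutes
Day: 1440 minutes
Percentage = (195/1440) × 100 ≈ 13.5%


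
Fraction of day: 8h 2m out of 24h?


Total minutes: 8×60 + 2 = 482
Day = 24×60 = 1440 minutes
Fraction = 482/1440 ≈ 0.3347
As a percentage: 482/1440 × 100 ≈ 33.47%

0.3347 (33.47%)


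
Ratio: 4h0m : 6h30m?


Duration 1: 240 minutes
Duration 2: 390 minutes
Ratio = 240:390
GCD = 30
Simplified = 8:13
As a decimal: 8/13 ≈ 0.62

8:13 (0.62)


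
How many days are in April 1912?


Month: April (month 4)
April has 30 days

30 days


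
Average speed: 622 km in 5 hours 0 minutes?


124.4 km/h

Distance: 622 km
Time: 5 hours
Speed = 622 / 5 = 124.4 km/h


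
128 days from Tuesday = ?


Start: Tuesday (index 1)
(1 + 128) mod 7
= 129 mod 7
= 3
Index 3 → Thursday

Thursday


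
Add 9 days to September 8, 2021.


September 17, 2021

Start: September 8, 2021
Add 9 days
September 8 + 9 = September 17, 2021


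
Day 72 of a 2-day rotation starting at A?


Shifts: A, B
Start: A (index 0)
Day 72: (0 + 72 - 1) mod 2
= 71 mod 2
= 1
Index 1 → shift B

Shift B


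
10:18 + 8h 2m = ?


Start: 618 minutes from midnight
Add: 482 minutes
Total: 1100 minutes
Hours: 1100 ÷ 60 = 18 remainder 20

18:20


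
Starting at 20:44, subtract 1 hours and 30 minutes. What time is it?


Start: 1244 minutes from midnight
Subtract: 90 minutes
Remaining: 1244 - 90 = 1154
Hours: 19, Minutes: 14

19:14


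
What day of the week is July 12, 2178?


Zeller's congruence:
q=12, m=7, k=78, j=21
h = (12 + ⌊13×8/5⌋ + 78 + ⌊78/4⌋ + ⌊21/4⌋ - 2×21) mod 7
= (12 + 20 + 78 + 19 + 5 - 42) mod 7
= 92 mod 7 = 1
h=1 → Sunday

Sunday


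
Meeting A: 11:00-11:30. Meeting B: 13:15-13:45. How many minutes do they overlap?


Meeting A: 660-690 (in minutes from midnight)
Meeting B: 795-825
Overlap start = max(660, 795) = 795
Overlap end = min(690, 825) = 690
Overlap = max(0, 690 - 795) = 0 min

0 minutes


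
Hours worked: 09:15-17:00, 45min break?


Total time = (17×60+0) - (9×60+15)
= 1020 - 555 = 465 min
Minus break: 465 - 45 = 420 min
= 7h 0m

7h 0m (420 minutes)


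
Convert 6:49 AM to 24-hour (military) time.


06:49

Input: 6:49 AM
AM hour stays: 6


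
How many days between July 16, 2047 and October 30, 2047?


106 days

From July 16, 2047 to October 30, 2047
Rest of July 2047: 31 - 16 = 15
Full months: August 31, September 30
Days into October 2047: 30
Total = 15 + 31 + 30 + 30 = 106 days


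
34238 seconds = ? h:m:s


9h 30m 38s

Hours: 34238 ÷ 3600 = 9 remainder 1838
Minutes: 1838 ÷ 60 = 30 remainder 38
Seconds: 38


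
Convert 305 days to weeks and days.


43 weeks 4 days

Weeks: 305 ÷ 7 = 43 remainder 4


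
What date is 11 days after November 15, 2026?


Start: November 15, 2026
Add 11 days
November 15 + 11 = November 26, 2026

November 26, 2026


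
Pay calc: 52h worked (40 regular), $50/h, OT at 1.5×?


$2900.00

Regular: 40h × $50 = $2000.00
Overtime: 52 - 40 = 12h
OT pay: 12h × $50 × 1.5 = $900.00
Total = $2000.00 + $900.00 = $2900.00


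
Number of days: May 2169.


31 days

Month: May (month 5)
May has 31 days


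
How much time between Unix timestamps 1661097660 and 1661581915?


Difference = 1661581915 - 1661097660 = 484255 seconds
In hours: 484255 / 3600 ≈ 134.5
In days: 484255 / 86400 ≈ 5.60

484255 seconds (134.5 hours / 5.60 days)


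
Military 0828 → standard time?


8:28 AM

Hour: 8
8 < 12 → AM


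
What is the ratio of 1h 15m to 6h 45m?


Duration 1: 75 minutes
Duration 2: 405 minutes
Ratio = 75:405
GCD = 15
Simplified = 5:27
As a decimal: 5/27 ≈ 0.19

5:27 (0.19)


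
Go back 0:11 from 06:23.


Start: 383 minutes from midnight
Subtract: 11 minutes
Remaining: 383 - 11 = 372
Hours: 6, Minutes: 12

06:12


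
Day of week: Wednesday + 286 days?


Start: Wednesday (index 2)
(2 + 286) mod 7
= 288 mod 7
= 1
Index 1 → Tuesday

Tuesday


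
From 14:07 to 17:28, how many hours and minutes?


3h 21m

End time in minutes: 17×60 + 28 = 1048
Start time in minutes: 14×60 + 7 = 847
Difference = 1048 - 847 = 201 minutes
= 3 hours 21 minutes


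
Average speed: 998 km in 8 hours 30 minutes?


Distance: 998 km
Time: 8h 30m = 510 min = 510/60 = 17/2 hours
Speed = 998 ÷ (17/2) = 998 × 2 / 17 = 1996/17 ≈ 117.4 km/h

117.4 km/h


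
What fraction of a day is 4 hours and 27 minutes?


0.1854 (18.54%)

Total minutes: 4×60 + 27 = 267
Day = 24×60 = 1440 minutes
Fraction = 267/1440 ≈ 0.1854
As a percentage: 267/1440 × 100 ≈ 18.54%


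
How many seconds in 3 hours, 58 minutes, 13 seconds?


14293 seconds

Hours: 3 × 3600 = 10800
Minutes: 58 × 60 = 3480
Seconds: 13
Total = 10800 + 3480 + 13 = 14293


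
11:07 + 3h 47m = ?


14:54

Start: 667 minutes from midnight
Add: 227 minutes
Total: 894 minutes
Hours: 894 ÷ 60 = 14 remainder 54


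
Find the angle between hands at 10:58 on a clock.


Hour hand = 10×30 + 58×0.5 = 329.0°
Minute hand = 58×6 = 348°
Difference = |329.0 - 348| = 19.0°

19.0°


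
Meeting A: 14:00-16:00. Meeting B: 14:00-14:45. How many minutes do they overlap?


Meeting A: 840-960 (in minutes from midnight)
Meeting B: 840-885
Overlap start = max(840, 840) = 840
Overlap end = min(960, 885) = 885
Overlap = max(0, 885 - 840) = 45 min

45 minutes


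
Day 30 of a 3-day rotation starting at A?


Shift C

Shifts: A, B, C
Start: A (index 0)
Day 30: (0 + 30 - 1) mod 3
= 29 mod 3
= 2
Index 2 → shift C


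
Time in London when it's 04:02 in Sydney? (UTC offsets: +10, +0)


Time difference = UTC+0 - UTC+10 = -10 hours
New hour = (4 -10) mod 24
= -6 mod 24 = 18
Minutes unchanged → 18:02; -6 < 0 → previous day

18:02 (previous day)


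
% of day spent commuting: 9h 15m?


Time: 555 minutes
Day: 1440 minutes
Percentage = (555/1440) × 100 ≈ 38.5%

38.5%


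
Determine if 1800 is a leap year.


Rules: divisible by 4 AND (not by 100 OR by 400)
1800 ÷ 4 = 450 exactly → divisible by 4
1800 ÷ 100 = 18 exactly → divisible by 100
1800 ÷ 400 = 4 remainder 200 → not divisible by 400
Divisible by 100 but not by 400 → not a leap year

No


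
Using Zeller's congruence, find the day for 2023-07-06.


Zeller's congruence:
q=6, m=7, k=23, j=20
h = (6 + ⌊13×8/5⌋ + 23 + ⌊23/4⌋ + ⌊20/4⌋ - 2×20) mod 7
= (6 + 20 + 23 + 5 + 5 - 40) mod 7
= 19 mod 7 = 5
h=5 → Thursday

Thursday


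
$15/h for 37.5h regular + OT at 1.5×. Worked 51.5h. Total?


$877.50

Regular: 37.5h × $15 = $562.50
Overtime: 51.5 - 37.5 = 14.0h
OT pay: 14.0h × $15 × 1.5 = $315.00
Total = $562.50 + $315.00 = $877.50


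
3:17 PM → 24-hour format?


15:17

Input: 3:17 PM
PM: 3 + 12 = 15


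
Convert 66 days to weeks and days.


Weeks: 66 ÷ 7 = 9 remainder 3

9 weeks 3 days


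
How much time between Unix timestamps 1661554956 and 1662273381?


Difference = 1662273381 - 1661554956 = 718425 seconds
In hours: 718425 / 3600 ≈ 199.6
In days: 718425 / 86400 ≈ 8.32

718425 seconds (199.6 hours / 8.32 days)


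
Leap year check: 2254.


Rules: divisible by 4 AND (not by 100 OR by 400)
2254 ÷ 4 = 563 remainder 2 → not divisible by 4
Not divisible by 4 → not a leap year

No


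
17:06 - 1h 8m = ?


15:58

Start: 1026 minutes from midnight
Subtract: 68 minutes
Remaining: 1026 - 68 = 958
Hours: 15, Minutes: 58


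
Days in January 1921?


31 days

Month: January (month 1)
January has 31 days


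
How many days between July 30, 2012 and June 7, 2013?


312 days

From July 30, 2012 to June 7, 2013
Rest of July 2012: 31 - 30 = 1
Full months: August 31, September 30, October 31, November 30, December 31, January 31, February 2013 28, March 31, April 30, May 31
Days into June 2013: 7
Total = 1 + 31 + 30 + 31 + 30 + 31 + 31 + 28 + 31 + 30 + 31 + 7 = 312 days


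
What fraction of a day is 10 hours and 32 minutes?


0.4389 (43.89%)

Total minutes: 10×60 + 32 = 632
Day = 24×60 = 1440 minutes
Fraction = 632/1440 ≈ 0.4389
As a percentage: 632/1440 × 100 ≈ 43.89%


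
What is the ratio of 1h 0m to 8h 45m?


Duration 1: 60 minutes
Duration 2: 525 minutes
Ratio = 60:525
GCD = 15
Simplified = 4:35
As a decimal: 4/35 ≈ 0.11

4:35 (0.11)


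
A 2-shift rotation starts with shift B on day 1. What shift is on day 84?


Shifts: A, B
Start: B (index 1)
Day 84: (1 + 84 - 1) mod 2
= 84 mod 2
= 0
Index 0 → shift A

Shift A


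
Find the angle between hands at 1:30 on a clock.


Hour hand = 1×30 + 30×0.5 = 45.0°
Minute hand = 30×6 = 180°
Difference = |45.0 - 180| = 135.0°

135.0°


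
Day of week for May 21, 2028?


Zeller's congruence:
q=21, m=5, k=28, j=20
h = (21 + ⌊13×6/5⌋ + 28 + ⌊28/4⌋ + ⌊20/4⌋ - 2×20) mod 7
= (21 + 15 + 28 + 7 + 5 - 40) mod 7
= 36 mod 7 = 1
h=1 → Sunday

Sunday


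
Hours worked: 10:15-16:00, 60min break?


Total time = (16×60+0) - (10×60+15)
= 960 - 615 = 345 min
Minus break: 345 - 60 = 285 min
= 4h 45m

4h 45m (285 minutes)


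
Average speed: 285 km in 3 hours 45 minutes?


Distance: 285 km
Time: 3h 45m = 225 min = 225/60 = 15/4 hours
Speed = 285 ÷ (15/4) = 285 × 4 / 15 = 1140/15 = 76.0 km/h

76.0 km/h


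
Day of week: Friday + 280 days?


Friday

Start: Friday (index 4)
(4 + 280) mod 7
= 284 mod 7
= 4
Index 4 → Friday
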